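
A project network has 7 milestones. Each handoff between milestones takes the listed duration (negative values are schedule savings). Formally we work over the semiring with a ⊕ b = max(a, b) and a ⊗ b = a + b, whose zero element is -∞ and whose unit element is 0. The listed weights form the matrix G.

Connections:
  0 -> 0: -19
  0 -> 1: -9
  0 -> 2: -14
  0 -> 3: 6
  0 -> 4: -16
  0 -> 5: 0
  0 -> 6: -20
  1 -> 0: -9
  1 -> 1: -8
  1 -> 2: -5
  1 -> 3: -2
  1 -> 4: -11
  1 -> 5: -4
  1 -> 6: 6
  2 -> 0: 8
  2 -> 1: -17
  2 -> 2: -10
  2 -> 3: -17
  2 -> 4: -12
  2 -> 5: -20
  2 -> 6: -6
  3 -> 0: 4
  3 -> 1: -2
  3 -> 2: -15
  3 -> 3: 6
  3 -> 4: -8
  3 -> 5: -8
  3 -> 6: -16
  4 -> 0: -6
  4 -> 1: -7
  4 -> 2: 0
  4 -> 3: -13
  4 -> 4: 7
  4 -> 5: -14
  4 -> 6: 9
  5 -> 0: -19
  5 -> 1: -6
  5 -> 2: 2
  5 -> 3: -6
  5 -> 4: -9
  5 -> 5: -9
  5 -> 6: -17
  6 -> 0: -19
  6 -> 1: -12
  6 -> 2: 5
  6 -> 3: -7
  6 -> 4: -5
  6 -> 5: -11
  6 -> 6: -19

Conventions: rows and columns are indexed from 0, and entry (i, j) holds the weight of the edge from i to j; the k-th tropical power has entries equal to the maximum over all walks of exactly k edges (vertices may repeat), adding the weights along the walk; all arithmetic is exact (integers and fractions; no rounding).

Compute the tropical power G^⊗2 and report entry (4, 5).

G^⊗2:
  [10, 4, 2, 12, -2, -2, -3]
  [3, -4, 11, 4, 1, -5, -2]
  [-2, -1, -1, 14, -5, 8, -3]
  [10, 4, -6, 12, -1, 4, 4]
  [8, 0, 14, 2, 14, -2, 16]
  [10, -8, -7, 0, -2, -10, 0]
  [13, -9, -5, -1, 2, -15, 4]
Key observation: the optimum is the walk 4->6->5, with weight 9 + (-11) = -2.
Optimal value attained by: walk 4->6->5.
Answer: (G^⊗2)[4][5] = -2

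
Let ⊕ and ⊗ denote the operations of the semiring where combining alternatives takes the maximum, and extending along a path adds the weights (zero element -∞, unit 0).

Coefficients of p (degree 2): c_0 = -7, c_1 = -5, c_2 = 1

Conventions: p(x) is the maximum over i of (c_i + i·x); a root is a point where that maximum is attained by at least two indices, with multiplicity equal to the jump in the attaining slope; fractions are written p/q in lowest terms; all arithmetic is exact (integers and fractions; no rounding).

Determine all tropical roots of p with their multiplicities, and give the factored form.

hull edge (i=0, c=-7) to (i=2, c=1): slope 4, span 2
Factored form: p(x) = 1 ⊗ (x ⊕ (-4)) ⊗ (x ⊕ (-4))
Answer: roots = -4 (mult 2)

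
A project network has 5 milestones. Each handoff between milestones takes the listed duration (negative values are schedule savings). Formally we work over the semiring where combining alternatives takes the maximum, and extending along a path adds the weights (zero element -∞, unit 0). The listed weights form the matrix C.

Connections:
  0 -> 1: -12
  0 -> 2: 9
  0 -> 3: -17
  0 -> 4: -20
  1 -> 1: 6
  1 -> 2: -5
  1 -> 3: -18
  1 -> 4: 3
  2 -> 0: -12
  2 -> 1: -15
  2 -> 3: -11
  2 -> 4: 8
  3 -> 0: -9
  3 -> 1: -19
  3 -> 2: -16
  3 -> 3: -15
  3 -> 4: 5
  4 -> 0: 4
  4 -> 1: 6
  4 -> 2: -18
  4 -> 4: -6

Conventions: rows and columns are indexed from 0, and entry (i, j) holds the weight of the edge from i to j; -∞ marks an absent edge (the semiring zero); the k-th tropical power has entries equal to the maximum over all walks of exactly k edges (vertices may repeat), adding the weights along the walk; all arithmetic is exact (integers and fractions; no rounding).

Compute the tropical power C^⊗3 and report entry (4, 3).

C^⊗2:
  [-3, -6, -17, -2, 17]
  [7, 12, 1, -12, 9]
  [12, 14, -3, -26, 2]
  [9, 11, 0, -26, -1]
  [-2, 12, 13, -12, 9]
C^⊗3:
  [21, 23, 6, -17, 11]
  [13, 18, 16, -6, 15]
  [6, 20, 21, -4, 17]
  [3, 17, 18, -7, 14]
  [13, 18, 7, 2, 21]
Key observation: the optimum is the walk 4->0->2->3, with weight 4 + 9 + (-11) = 2.
Optimal value attained by: walk 4->0->2->3.
Answer: (C^⊗3)[4][3] = 2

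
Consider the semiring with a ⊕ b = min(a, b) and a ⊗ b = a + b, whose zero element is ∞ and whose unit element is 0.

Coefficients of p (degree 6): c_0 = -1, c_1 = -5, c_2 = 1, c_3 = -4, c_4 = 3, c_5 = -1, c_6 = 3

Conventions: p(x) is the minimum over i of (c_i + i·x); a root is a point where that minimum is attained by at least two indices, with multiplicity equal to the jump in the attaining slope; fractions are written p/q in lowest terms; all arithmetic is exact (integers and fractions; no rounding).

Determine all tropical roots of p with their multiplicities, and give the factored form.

hull edge (i=0, c=-1) to (i=1, c=-5): slope -4, span 1
hull edge (i=1, c=-5) to (i=3, c=-4): slope 1/2, span 2
hull edge (i=3, c=-4) to (i=5, c=-1): slope 3/2, span 2
hull edge (i=5, c=-1) to (i=6, c=3): slope 4, span 1
Factored form: p(x) = 3 ⊗ (x ⊕ (-4)) ⊗ (x ⊕ (-3/2)) ⊗ (x ⊕ (-3/2)) ⊗ (x ⊕ (-1/2)) ⊗ (x ⊕ (-1/2)) ⊗ (x ⊕ 4)
Answer: roots = -4 (mult 1), -3/2 (mult 2), -1/2 (mult 2), 4 (mult 1)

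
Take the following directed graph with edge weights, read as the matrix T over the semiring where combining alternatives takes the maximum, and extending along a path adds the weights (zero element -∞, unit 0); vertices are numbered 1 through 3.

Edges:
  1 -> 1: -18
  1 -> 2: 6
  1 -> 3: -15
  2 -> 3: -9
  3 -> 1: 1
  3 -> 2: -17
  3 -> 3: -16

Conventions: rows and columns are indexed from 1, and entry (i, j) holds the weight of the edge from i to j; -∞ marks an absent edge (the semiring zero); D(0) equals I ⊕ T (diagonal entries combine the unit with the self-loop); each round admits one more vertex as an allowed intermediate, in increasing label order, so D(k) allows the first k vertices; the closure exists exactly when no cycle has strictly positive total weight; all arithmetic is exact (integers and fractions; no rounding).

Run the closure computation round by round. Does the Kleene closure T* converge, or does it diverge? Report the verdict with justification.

D(0):
  [0, 6, -15]
  [-∞, 0, -9]
  [1, -17, 0]
D(1):
  [0, 6, -15]
  [-∞, 0, -9]
  [1, 7, 0]
D(2):
  [0, 6, -3]
  [-∞, 0, -9]
  [1, 7, 0]
D(3):
  [0, 6, -3]
  [-8, 0, -9]
  [1, 7, 0]
Key observation: every diagonal entry stays at the unit through all rounds, so no improving cycle exists.
Answer: CONVERGES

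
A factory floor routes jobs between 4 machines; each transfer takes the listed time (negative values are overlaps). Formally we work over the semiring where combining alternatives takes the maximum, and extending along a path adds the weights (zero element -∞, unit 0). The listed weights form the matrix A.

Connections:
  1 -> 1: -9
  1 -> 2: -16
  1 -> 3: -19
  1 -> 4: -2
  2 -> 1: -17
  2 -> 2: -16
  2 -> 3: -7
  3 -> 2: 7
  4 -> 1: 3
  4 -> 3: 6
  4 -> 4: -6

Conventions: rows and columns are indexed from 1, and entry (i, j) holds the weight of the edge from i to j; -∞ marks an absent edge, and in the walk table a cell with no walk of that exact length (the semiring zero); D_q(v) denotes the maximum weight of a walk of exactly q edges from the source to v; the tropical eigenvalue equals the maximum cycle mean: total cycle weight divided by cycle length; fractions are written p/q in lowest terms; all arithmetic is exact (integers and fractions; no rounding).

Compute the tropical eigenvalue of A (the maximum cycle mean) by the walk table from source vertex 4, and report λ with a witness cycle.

q=0: [-∞, -∞, -∞, 0]
q=1: [3, -∞, 6, -6]
q=2: [-3, 13, 0, 1]
q=3: [4, 7, 7, -5]
q=4: [-2, 14, 1, 2]
Optimal cycle mean attained by: cycle 1->4->1, total (-2) + 3, length 2.
Answer: λ = 1/2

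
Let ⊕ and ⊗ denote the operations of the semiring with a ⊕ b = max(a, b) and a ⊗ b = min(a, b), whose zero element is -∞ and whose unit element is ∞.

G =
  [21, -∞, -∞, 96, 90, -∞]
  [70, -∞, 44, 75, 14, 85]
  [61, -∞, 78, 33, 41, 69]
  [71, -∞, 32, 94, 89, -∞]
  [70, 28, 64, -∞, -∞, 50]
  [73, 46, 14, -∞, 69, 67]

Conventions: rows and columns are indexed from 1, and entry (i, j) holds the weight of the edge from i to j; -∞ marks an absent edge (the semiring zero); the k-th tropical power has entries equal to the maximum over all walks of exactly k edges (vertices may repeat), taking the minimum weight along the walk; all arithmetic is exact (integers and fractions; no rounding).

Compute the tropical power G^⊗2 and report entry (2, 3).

G^⊗2:
  [71, 28, 64, 94, 89, 50]
  [73, 46, 44, 75, 75, 67]
  [69, 46, 78, 61, 69, 69]
  [71, 28, 64, 94, 89, 50]
  [61, 46, 64, 70, 70, 64]
  [69, 46, 64, 73, 73, 67]
Key observation: the optimum is the walk 2->3->3, with weight 44 min 78 = 44.
Optimal value attained by: walk 2->3->3.
Answer: (G^⊗2)[2][3] = 44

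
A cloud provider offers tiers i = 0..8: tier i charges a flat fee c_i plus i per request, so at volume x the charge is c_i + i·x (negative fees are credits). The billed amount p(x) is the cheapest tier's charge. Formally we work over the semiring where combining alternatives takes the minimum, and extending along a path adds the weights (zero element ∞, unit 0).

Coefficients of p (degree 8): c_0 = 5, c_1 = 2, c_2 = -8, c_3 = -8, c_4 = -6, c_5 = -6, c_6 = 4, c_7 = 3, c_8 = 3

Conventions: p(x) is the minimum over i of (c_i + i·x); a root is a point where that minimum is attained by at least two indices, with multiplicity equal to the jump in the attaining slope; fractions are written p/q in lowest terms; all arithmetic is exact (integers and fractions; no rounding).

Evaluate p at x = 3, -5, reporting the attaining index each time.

p(3) = min(5+0·3=5, 2+1·3=5, -8+2·3=-2, -8+3·3=1, -6+4·3=6, -6+5·3=9, 4+6·3=22, 3+7·3=24, 3+8·3=27) = -2 (attained by i=2)
p(-5) = min(5+0·(-5)=5, 2+1·(-5)=-3, -8+2·(-5)=-18, -8+3·(-5)=-23, -6+4·(-5)=-26, -6+5·(-5)=-31, 4+6·(-5)=-26, 3+7·(-5)=-32, 3+8·(-5)=-37) = -37 (attained by i=8)
Answer: p(3) = -2; p(-5) = -37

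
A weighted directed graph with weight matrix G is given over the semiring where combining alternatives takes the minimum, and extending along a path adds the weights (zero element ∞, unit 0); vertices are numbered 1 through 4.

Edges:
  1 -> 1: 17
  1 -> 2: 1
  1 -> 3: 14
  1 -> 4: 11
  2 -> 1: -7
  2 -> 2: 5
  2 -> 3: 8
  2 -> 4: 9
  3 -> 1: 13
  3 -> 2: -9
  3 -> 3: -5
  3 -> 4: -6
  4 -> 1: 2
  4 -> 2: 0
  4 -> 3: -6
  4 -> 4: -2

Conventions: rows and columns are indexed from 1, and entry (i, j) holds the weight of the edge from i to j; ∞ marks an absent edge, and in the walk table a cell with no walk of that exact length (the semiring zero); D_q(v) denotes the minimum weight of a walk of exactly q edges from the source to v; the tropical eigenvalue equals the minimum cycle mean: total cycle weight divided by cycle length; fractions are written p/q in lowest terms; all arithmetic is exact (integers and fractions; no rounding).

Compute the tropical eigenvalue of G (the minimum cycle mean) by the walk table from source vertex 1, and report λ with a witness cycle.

q=0: [0, ∞, ∞, ∞]
q=1: [17, 1, 14, 11]
q=2: [-6, 5, 5, 8]
q=3: [-2, -5, 0, -1]
q=4: [-12, -9, -7, -6]
Optimal cycle mean attained by: cycle 3->4->3, total (-6) + (-6), length 2.
Answer: λ = -6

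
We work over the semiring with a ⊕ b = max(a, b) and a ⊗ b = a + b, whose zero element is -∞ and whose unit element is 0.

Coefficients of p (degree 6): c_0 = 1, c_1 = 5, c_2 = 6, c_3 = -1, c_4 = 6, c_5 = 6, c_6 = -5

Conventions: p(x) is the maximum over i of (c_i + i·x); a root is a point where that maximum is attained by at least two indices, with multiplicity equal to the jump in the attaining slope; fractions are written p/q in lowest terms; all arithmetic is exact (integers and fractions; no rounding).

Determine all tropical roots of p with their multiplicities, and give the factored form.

hull edge (i=0, c=1) to (i=1, c=5): slope 4, span 1
hull edge (i=1, c=5) to (i=2, c=6): slope 1, span 1
hull edge (i=2, c=6) to (i=5, c=6): slope 0, span 3
hull edge (i=5, c=6) to (i=6, c=-5): slope -11, span 1
Factored form: p(x) = -5 ⊗ (x ⊕ (-4)) ⊗ (x ⊕ (-1)) ⊗ (x ⊕ 0) ⊗ (x ⊕ 0) ⊗ (x ⊕ 0) ⊗ (x ⊕ 11)
Answer: roots = -4 (mult 1), -1 (mult 1), 0 (mult 3), 11 (mult 1)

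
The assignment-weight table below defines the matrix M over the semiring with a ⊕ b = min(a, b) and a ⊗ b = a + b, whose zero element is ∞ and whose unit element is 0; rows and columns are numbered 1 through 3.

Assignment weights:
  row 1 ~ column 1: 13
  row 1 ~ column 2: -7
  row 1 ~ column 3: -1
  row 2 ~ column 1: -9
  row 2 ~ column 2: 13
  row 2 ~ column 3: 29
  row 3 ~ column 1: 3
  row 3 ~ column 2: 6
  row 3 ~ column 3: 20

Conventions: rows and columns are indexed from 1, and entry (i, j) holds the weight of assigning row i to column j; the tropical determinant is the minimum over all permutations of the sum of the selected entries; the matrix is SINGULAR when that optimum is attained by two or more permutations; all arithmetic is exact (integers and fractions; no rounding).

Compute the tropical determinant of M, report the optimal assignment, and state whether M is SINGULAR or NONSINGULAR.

σ = (1, 2, 3): 13 + 13 + 20 = 46
σ = (1, 3, 2): 13 + 29 + 6 = 48
σ = (2, 1, 3): (-7) + (-9) + 20 = 4
σ = (2, 3, 1): (-7) + 29 + 3 = 25
σ = (3, 1, 2): (-1) + (-9) + 6 = -4
σ = (3, 2, 1): (-1) + 13 + 3 = 15
Optimal value attained by: σ = (3, 1, 2).
Answer: det⊕(M) = -4; verdict: NONSINGULAR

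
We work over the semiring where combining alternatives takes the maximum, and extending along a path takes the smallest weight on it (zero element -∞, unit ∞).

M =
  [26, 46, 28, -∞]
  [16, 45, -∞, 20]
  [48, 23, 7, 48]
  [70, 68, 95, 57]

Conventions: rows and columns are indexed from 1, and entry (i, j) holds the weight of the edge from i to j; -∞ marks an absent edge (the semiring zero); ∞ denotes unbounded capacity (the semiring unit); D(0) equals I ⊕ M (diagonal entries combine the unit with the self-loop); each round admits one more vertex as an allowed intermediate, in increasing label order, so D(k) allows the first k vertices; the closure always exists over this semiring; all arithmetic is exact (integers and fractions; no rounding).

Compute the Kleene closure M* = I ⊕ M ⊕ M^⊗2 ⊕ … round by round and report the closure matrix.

D(0):
  [∞, 46, 28, -∞]
  [16, ∞, -∞, 20]
  [48, 23, ∞, 48]
  [70, 68, 95, ∞]
D(1):
  [∞, 46, 28, -∞]
  [16, ∞, 16, 20]
  [48, 46, ∞, 48]
  [70, 68, 95, ∞]
D(2):
  [∞, 46, 28, 20]
  [16, ∞, 16, 20]
  [48, 46, ∞, 48]
  [70, 68, 95, ∞]
D(3):
  [∞, 46, 28, 28]
  [16, ∞, 16, 20]
  [48, 46, ∞, 48]
  [70, 68, 95, ∞]
D(4):
  [∞, 46, 28, 28]
  [20, ∞, 20, 20]
  [48, 48, ∞, 48]
  [70, 68, 95, ∞]
Answer: M* = [[∞, 46, 28, 28], [20, ∞, 20, 20], [48, 48, ∞, 48], [70, 68, 95, ∞]]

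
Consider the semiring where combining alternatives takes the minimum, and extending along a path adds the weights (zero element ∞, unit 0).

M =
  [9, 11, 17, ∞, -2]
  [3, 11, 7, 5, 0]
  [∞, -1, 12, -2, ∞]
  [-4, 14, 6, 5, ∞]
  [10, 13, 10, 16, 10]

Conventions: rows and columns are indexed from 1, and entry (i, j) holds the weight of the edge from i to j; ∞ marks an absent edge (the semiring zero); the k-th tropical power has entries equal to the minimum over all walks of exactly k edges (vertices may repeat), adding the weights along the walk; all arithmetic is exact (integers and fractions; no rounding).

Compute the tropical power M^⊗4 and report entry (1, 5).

M^⊗2:
  [8, 11, 8, 14, 7]
  [1, 6, 10, 5, 1]
  [-6, 10, 4, 3, -1]
  [1, 5, 11, 4, -6]
  [12, 9, 20, 8, 8]
M^⊗3:
  [10, 7, 17, 6, 6]
  [1, 9, 11, 8, -1]
  [-1, 3, 9, 2, -8]
  [0, 7, 4, 9, -1]
  [4, 19, 14, 13, 9]
M^⊗4:
  [2, 16, 12, 11, 7]
  [4, 10, 9, 9, -1]
  [-2, 5, 2, 7, -3]
  [5, 3, 9, 2, -2]
  [9, 13, 19, 12, 2]
Key observation: the optimum is the walk 1->5->3->2->5, with weight (-2) + 10 + (-1) + 0 = 7.
Optimal value attained by: walk 1->5->3->2->5.
Answer: (M^⊗4)[1][5] = 7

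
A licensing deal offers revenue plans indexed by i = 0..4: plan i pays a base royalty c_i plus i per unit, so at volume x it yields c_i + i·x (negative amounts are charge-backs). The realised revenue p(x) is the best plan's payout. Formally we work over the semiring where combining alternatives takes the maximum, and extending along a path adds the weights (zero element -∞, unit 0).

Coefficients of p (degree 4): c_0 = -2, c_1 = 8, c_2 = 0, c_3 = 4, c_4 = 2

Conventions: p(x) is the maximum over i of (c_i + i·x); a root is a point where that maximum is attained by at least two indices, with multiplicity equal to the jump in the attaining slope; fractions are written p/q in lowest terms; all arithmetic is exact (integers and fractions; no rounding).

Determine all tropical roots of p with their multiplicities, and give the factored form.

hull edge (i=0, c=-2) to (i=1, c=8): slope 10, span 1
hull edge (i=1, c=8) to (i=4, c=2): slope -2, span 3
Factored form: p(x) = 2 ⊗ (x ⊕ (-10)) ⊗ (x ⊕ 2) ⊗ (x ⊕ 2) ⊗ (x ⊕ 2)
Answer: roots = -10 (mult 1), 2 (mult 3)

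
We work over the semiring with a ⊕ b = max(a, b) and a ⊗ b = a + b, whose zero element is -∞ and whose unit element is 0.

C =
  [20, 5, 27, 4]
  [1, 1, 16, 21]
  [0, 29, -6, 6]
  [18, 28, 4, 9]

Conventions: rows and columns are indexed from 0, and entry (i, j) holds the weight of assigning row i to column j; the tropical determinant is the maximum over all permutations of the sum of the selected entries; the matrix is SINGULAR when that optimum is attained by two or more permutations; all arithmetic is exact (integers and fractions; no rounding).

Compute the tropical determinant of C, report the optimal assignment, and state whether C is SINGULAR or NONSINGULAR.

σ = (0, 1, 2, 3): 20 + 1 + (-6) + 9 = 24
σ = (0, 1, 3, 2): 20 + 1 + 6 + 4 = 31
σ = (0, 2, 1, 3): 20 + 16 + 29 + 9 = 74
σ = (0, 2, 3, 1): 20 + 16 + 6 + 28 = 70
σ = (0, 3, 1, 2): 20 + 21 + 29 + 4 = 74
σ = (0, 3, 2, 1): 20 + 21 + (-6) + 28 = 63
σ = (1, 0, 2, 3): 5 + 1 + (-6) + 9 = 9
σ = (1, 0, 3, 2): 5 + 1 + 6 + 4 = 16
σ = (1, 2, 0, 3): 5 + 16 + 0 + 9 = 30
σ = (1, 2, 3, 0): 5 + 16 + 6 + 18 = 45
σ = (1, 3, 0, 2): 5 + 21 + 0 + 4 = 30
σ = (1, 3, 2, 0): 5 + 21 + (-6) + 18 = 38
σ = (2, 0, 1, 3): 27 + 1 + 29 + 9 = 66
σ = (2, 0, 3, 1): 27 + 1 + 6 + 28 = 62
σ = (2, 1, 0, 3): 27 + 1 + 0 + 9 = 37
σ = (2, 1, 3, 0): 27 + 1 + 6 + 18 = 52
σ = (2, 3, 0, 1): 27 + 21 + 0 + 28 = 76
σ = (2, 3, 1, 0): 27 + 21 + 29 + 18 = 95
σ = (3, 0, 1, 2): 4 + 1 + 29 + 4 = 38
σ = (3, 0, 2, 1): 4 + 1 + (-6) + 28 = 27
σ = (3, 1, 0, 2): 4 + 1 + 0 + 4 = 9
σ = (3, 1, 2, 0): 4 + 1 + (-6) + 18 = 17
σ = (3, 2, 0, 1): 4 + 16 + 0 + 28 = 48
σ = (3, 2, 1, 0): 4 + 16 + 29 + 18 = 67
Optimal value attained by: σ = (2, 3, 1, 0).
Answer: det⊕(C) = 95; verdict: NONSINGULAR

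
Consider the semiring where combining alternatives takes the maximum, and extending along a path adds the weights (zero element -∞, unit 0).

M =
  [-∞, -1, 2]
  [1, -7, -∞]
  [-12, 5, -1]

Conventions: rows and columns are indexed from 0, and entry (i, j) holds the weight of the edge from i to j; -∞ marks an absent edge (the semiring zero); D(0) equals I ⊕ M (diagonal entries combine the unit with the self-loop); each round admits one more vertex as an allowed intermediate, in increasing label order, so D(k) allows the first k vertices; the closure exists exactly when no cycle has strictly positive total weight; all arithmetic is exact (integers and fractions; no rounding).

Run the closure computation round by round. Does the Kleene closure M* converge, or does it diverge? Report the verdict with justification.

D(0):
  [0, -1, 2]
  [1, 0, -∞]
  [-12, 5, 0]
D(1):
  [0, -1, 2]
  [1, 0, 3]
  [-12, 5, 0]
Detection: at round 2, diagonal entry (2, 2) turns strictly positive.
Key observation: the cycle 2->1->0->2 has total weight 5 + 1 + 2, which is strictly positive.
Answer: DIVERGES — positive cycle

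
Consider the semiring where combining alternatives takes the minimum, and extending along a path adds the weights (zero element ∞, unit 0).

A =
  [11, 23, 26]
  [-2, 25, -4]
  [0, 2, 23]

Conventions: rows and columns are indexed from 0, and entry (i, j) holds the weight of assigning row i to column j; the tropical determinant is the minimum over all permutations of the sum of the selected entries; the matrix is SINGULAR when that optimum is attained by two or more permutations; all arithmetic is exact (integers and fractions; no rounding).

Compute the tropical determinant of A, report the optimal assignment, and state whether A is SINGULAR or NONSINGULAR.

σ = (0, 1, 2): 11 + 25 + 23 = 59
σ = (0, 2, 1): 11 + (-4) + 2 = 9
σ = (1, 0, 2): 23 + (-2) + 23 = 44
σ = (1, 2, 0): 23 + (-4) + 0 = 19
σ = (2, 0, 1): 26 + (-2) + 2 = 26
σ = (2, 1, 0): 26 + 25 + 0 = 51
Optimal value attained by: σ = (0, 2, 1).
Answer: det⊕(A) = 9; verdict: NONSINGULAR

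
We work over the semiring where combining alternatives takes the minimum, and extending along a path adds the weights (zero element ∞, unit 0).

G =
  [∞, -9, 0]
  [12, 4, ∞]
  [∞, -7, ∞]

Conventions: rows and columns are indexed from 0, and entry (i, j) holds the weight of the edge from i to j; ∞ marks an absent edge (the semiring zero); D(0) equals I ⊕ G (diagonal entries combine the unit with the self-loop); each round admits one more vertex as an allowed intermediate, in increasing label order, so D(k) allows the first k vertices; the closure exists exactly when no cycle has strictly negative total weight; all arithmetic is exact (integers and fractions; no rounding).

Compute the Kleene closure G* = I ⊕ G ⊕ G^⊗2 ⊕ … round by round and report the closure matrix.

D(0):
  [0, -9, 0]
  [12, 0, ∞]
  [∞, -7, 0]
D(1):
  [0, -9, 0]
  [12, 0, 12]
  [∞, -7, 0]
D(2):
  [0, -9, 0]
  [12, 0, 12]
  [5, -7, 0]
D(3):
  [0, -9, 0]
  [12, 0, 12]
  [5, -7, 0]
Answer: G* = [[0, -9, 0], [12, 0, 12], [5, -7, 0]]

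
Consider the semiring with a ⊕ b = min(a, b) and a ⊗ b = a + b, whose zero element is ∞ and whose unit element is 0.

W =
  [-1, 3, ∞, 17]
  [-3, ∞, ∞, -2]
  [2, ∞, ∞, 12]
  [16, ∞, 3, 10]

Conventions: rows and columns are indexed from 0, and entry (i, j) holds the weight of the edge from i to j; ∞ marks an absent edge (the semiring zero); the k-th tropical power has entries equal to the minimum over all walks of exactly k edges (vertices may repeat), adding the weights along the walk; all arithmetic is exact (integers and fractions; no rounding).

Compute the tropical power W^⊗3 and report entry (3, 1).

W^⊗2:
  [-2, 2, 20, 1]
  [-4, 0, 1, 8]
  [1, 5, 15, 19]
  [5, 19, 13, 15]
W^⊗3:
  [-3, 1, 4, 0]
  [-5, -1, 11, -2]
  [0, 4, 22, 3]
  [4, 8, 18, 17]
Key observation: the optimum is the walk 3->2->0->1, with weight 3 + 2 + 3 = 8.
Optimal value attained by: walk 3->2->0->1.
Answer: (W^⊗3)[3][1] = 8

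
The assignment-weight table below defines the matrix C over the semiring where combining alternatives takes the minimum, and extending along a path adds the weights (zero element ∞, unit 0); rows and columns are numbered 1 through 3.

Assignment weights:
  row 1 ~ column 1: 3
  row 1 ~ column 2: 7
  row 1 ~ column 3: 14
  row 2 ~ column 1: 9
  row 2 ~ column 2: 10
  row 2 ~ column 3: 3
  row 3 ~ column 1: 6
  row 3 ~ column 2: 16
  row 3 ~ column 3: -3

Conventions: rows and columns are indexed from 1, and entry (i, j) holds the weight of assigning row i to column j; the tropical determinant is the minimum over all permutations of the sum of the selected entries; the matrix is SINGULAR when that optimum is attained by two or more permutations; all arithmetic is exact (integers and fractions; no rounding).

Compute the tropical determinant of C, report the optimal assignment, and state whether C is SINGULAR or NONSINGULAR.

σ = (1, 2, 3): 3 + 10 + (-3) = 10
σ = (1, 3, 2): 3 + 3 + 16 = 22
σ = (2, 1, 3): 7 + 9 + (-3) = 13
σ = (2, 3, 1): 7 + 3 + 6 = 16
σ = (3, 1, 2): 14 + 9 + 16 = 39
σ = (3, 2, 1): 14 + 10 + 6 = 30
Optimal value attained by: σ = (1, 2, 3).
Answer: det⊕(C) = 10; verdict: NONSINGULAR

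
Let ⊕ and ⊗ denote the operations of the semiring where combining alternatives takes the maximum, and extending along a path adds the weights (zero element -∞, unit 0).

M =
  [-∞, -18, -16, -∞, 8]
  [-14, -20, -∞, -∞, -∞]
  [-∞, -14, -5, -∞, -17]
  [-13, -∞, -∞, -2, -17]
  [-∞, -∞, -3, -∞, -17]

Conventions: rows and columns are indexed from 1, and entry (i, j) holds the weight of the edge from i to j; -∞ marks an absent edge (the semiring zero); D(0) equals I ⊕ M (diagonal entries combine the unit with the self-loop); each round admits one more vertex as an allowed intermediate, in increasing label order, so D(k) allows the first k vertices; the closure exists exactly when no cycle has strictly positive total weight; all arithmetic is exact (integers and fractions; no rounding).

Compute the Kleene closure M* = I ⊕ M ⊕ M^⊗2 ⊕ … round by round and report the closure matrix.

D(0):
  [0, -18, -16, -∞, 8]
  [-14, 0, -∞, -∞, -∞]
  [-∞, -14, 0, -∞, -17]
  [-13, -∞, -∞, 0, -17]
  [-∞, -∞, -3, -∞, 0]
D(1):
  [0, -18, -16, -∞, 8]
  [-14, 0, -30, -∞, -6]
  [-∞, -14, 0, -∞, -17]
  [-13, -31, -29, 0, -5]
  [-∞, -∞, -3, -∞, 0]
D(2):
  [0, -18, -16, -∞, 8]
  [-14, 0, -30, -∞, -6]
  [-28, -14, 0, -∞, -17]
  [-13, -31, -29, 0, -5]
  [-∞, -∞, -3, -∞, 0]
D(3):
  [0, -18, -16, -∞, 8]
  [-14, 0, -30, -∞, -6]
  [-28, -14, 0, -∞, -17]
  [-13, -31, -29, 0, -5]
  [-31, -17, -3, -∞, 0]
D(4):
  [0, -18, -16, -∞, 8]
  [-14, 0, -30, -∞, -6]
  [-28, -14, 0, -∞, -17]
  [-13, -31, -29, 0, -5]
  [-31, -17, -3, -∞, 0]
D(5):
  [0, -9, 5, -∞, 8]
  [-14, 0, -9, -∞, -6]
  [-28, -14, 0, -∞, -17]
  [-13, -22, -8, 0, -5]
  [-31, -17, -3, -∞, 0]
Answer: M* = [[0, -9, 5, -∞, 8], [-14, 0, -9, -∞, -6], [-28, -14, 0, -∞, -17], [-13, -22, -8, 0, -5], [-31, -17, -3, -∞, 0]]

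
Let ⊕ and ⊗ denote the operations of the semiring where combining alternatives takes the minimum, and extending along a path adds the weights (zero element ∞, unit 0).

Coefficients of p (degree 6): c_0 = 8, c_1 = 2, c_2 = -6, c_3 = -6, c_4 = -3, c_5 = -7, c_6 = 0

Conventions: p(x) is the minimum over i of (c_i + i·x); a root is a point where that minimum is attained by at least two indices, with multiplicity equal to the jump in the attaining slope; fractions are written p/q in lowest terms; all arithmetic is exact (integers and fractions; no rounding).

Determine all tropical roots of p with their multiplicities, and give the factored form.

hull edge (i=0, c=8) to (i=2, c=-6): slope -7, span 2
hull edge (i=2, c=-6) to (i=5, c=-7): slope -1/3, span 3
hull edge (i=5, c=-7) to (i=6, c=0): slope 7, span 1
Factored form: p(x) = 0 ⊗ (x ⊕ (-7)) ⊗ (x ⊕ 1/3) ⊗ (x ⊕ 1/3) ⊗ (x ⊕ 1/3) ⊗ (x ⊕ 7) ⊗ (x ⊕ 7)
Answer: roots = -7 (mult 1), 1/3 (mult 3), 7 (mult 2)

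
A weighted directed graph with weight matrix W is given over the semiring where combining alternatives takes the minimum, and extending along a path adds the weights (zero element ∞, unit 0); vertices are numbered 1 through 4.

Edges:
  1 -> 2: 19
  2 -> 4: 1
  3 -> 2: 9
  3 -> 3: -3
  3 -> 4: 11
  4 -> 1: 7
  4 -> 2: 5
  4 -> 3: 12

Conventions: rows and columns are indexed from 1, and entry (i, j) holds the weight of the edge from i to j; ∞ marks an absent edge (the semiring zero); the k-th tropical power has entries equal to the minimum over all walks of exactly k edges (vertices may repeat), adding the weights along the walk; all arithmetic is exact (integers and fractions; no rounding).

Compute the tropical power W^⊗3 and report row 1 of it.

W^⊗2:
  [∞, ∞, ∞, 20]
  [8, 6, 13, ∞]
  [18, 6, -6, 8]
  [∞, 21, 9, 6]
W^⊗3:
  [27, 25, 32, ∞]
  [∞, 22, 10, 7]
  [15, 3, -9, 5]
  [13, 11, 6, 20]
Answer: row 1 of W^⊗3 = [27, 25, 32, ∞]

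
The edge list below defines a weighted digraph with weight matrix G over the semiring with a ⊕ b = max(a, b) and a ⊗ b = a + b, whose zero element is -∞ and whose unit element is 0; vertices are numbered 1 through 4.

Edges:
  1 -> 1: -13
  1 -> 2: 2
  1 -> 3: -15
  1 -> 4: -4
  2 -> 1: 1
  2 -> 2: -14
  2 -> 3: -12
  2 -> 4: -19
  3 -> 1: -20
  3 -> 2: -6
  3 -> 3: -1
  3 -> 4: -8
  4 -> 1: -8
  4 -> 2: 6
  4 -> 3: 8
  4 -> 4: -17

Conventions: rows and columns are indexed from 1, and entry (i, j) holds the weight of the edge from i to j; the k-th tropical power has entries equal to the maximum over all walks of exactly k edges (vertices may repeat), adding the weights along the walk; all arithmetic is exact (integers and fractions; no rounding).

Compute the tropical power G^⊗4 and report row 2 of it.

G^⊗2:
  [3, 2, 4, -17]
  [-12, 3, -11, -3]
  [-5, -2, 0, -9]
  [7, 2, 7, 0]
G^⊗3:
  [3, 5, 3, -1]
  [4, 3, 5, -16]
  [-1, -3, -1, -8]
  [3, 9, 8, 3]
G^⊗4:
  [6, 5, 7, -1]
  [4, 6, 4, 0]
  [-2, 1, 0, -5]
  [10, 9, 11, 0]
Answer: row 2 of G^⊗4 = [4, 6, 4, 0]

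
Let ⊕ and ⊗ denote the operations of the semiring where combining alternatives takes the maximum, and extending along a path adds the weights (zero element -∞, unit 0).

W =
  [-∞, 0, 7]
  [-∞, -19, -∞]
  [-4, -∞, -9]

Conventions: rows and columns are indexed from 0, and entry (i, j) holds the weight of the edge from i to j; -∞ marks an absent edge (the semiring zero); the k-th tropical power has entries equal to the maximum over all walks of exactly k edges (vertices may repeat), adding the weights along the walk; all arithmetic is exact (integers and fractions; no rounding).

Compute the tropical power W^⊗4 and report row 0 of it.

W^⊗2:
  [3, -19, -2]
  [-∞, -38, -∞]
  [-13, -4, 3]
W^⊗3:
  [-6, 3, 10]
  [-∞, -57, -∞]
  [-1, -13, -6]
W^⊗4:
  [6, -6, 1]
  [-∞, -76, -∞]
  [-10, -1, 6]
Answer: row 0 of W^⊗4 = [6, -6, 1]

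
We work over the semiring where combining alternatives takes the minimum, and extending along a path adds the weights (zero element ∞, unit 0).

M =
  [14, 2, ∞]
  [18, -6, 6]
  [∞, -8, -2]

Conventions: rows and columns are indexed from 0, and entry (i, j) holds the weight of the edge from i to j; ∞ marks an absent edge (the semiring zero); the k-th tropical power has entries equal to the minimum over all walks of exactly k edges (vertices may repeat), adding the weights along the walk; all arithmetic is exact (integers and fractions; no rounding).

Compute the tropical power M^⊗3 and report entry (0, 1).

M^⊗2:
  [20, -4, 8]
  [12, -12, 0]
  [10, -14, -4]
M^⊗3:
  [14, -10, 2]
  [6, -18, -6]
  [4, -20, -8]
Key observation: the optimum is the walk 0->1->1->1, with weight 2 + (-6) + (-6) = -10.
Optimal value attained by: walk 0->1->1->1.
Answer: (M^⊗3)[0][1] = -10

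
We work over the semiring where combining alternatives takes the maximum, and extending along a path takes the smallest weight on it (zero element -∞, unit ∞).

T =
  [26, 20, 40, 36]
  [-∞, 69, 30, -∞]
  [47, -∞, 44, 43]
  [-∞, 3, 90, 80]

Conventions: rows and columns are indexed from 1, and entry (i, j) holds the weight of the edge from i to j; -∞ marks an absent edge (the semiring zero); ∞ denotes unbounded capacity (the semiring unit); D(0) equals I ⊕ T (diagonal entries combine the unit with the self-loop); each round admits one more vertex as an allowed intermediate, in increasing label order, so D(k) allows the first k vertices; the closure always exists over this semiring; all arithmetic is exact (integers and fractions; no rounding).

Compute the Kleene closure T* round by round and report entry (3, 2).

D(0):
  [∞, 20, 40, 36]
  [-∞, ∞, 30, -∞]
  [47, -∞, ∞, 43]
  [-∞, 3, 90, ∞]
D(1):
  [∞, 20, 40, 36]
  [-∞, ∞, 30, -∞]
  [47, 20, ∞, 43]
  [-∞, 3, 90, ∞]
D(2):
  [∞, 20, 40, 36]
  [-∞, ∞, 30, -∞]
  [47, 20, ∞, 43]
  [-∞, 3, 90, ∞]
D(3):
  [∞, 20, 40, 40]
  [30, ∞, 30, 30]
  [47, 20, ∞, 43]
  [47, 20, 90, ∞]
D(4):
  [∞, 20, 40, 40]
  [30, ∞, 30, 30]
  [47, 20, ∞, 43]
  [47, 20, 90, ∞]
Answer: T*[3][2] = 20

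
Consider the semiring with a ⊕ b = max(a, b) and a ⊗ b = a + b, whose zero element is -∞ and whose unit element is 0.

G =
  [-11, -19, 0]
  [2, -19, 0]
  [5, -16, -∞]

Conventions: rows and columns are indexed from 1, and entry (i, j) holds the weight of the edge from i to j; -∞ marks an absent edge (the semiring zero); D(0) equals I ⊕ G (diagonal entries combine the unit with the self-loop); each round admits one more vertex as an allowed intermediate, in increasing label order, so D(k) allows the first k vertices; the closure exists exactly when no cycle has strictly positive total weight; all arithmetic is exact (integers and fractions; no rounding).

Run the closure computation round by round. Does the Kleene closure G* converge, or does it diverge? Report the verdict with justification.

D(0):
  [0, -19, 0]
  [2, 0, 0]
  [5, -16, 0]
Detection: at round 1, diagonal entry (3, 3) turns strictly positive.
Key observation: the cycle 3->1->3 has total weight 5 + 0, which is strictly positive.
Answer: DIVERGES — positive cycle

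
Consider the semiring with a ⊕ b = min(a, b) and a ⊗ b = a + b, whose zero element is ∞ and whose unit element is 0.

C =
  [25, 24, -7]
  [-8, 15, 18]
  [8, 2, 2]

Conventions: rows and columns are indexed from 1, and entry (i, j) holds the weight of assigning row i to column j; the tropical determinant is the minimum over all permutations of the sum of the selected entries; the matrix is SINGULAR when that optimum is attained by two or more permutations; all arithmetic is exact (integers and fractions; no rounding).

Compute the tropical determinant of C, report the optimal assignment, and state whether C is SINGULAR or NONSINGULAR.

σ = (1, 2, 3): 25 + 15 + 2 = 42
σ = (1, 3, 2): 25 + 18 + 2 = 45
σ = (2, 1, 3): 24 + (-8) + 2 = 18
σ = (2, 3, 1): 24 + 18 + 8 = 50
σ = (3, 1, 2): (-7) + (-8) + 2 = -13
σ = (3, 2, 1): (-7) + 15 + 8 = 16
Optimal value attained by: σ = (3, 1, 2).
Answer: det⊕(C) = -13; verdict: NONSINGULAR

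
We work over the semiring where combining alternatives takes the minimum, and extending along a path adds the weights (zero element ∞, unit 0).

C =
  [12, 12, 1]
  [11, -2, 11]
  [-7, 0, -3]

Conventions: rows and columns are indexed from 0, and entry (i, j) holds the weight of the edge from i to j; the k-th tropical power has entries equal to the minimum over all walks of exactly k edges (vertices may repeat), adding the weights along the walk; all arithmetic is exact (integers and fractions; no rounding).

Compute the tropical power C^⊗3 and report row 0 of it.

C^⊗2:
  [-6, 1, -2]
  [4, -4, 8]
  [-10, -3, -6]
C^⊗3:
  [-9, -2, -5]
  [1, -6, 5]
  [-13, -6, -9]
Answer: row 0 of C^⊗3 = [-9, -2, -5]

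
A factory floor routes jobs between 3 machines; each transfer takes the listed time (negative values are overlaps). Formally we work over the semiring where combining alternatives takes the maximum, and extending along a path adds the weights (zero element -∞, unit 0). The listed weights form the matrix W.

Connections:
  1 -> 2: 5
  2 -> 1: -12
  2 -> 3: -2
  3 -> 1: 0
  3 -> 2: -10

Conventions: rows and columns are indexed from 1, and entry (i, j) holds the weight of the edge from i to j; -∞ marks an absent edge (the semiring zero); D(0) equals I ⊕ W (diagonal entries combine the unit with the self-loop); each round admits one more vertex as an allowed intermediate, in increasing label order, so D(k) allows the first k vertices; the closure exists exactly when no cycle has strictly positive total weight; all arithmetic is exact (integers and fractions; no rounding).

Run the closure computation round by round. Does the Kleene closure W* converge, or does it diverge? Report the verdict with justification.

D(0):
  [0, 5, -∞]
  [-12, 0, -2]
  [0, -10, 0]
D(1):
  [0, 5, -∞]
  [-12, 0, -2]
  [0, 5, 0]
Detection: at round 2, diagonal entry (3, 3) turns strictly positive.
Key observation: the cycle 3->1->2->3 has total weight 0 + 5 + (-2), which is strictly positive.
Answer: DIVERGES — positive cycle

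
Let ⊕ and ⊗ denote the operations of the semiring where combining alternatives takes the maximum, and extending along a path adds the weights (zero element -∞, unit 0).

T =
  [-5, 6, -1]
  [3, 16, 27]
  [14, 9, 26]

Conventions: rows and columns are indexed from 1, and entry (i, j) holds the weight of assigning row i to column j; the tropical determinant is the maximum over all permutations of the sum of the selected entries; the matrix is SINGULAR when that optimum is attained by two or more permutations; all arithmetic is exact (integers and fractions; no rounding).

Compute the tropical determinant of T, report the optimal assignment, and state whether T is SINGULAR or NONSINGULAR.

σ = (1, 2, 3): (-5) + 16 + 26 = 37
σ = (1, 3, 2): (-5) + 27 + 9 = 31
σ = (2, 1, 3): 6 + 3 + 26 = 35
σ = (2, 3, 1): 6 + 27 + 14 = 47
σ = (3, 1, 2): (-1) + 3 + 9 = 11
σ = (3, 2, 1): (-1) + 16 + 14 = 29
Optimal value attained by: σ = (2, 3, 1).
Answer: det⊕(T) = 47; verdict: NONSINGULAR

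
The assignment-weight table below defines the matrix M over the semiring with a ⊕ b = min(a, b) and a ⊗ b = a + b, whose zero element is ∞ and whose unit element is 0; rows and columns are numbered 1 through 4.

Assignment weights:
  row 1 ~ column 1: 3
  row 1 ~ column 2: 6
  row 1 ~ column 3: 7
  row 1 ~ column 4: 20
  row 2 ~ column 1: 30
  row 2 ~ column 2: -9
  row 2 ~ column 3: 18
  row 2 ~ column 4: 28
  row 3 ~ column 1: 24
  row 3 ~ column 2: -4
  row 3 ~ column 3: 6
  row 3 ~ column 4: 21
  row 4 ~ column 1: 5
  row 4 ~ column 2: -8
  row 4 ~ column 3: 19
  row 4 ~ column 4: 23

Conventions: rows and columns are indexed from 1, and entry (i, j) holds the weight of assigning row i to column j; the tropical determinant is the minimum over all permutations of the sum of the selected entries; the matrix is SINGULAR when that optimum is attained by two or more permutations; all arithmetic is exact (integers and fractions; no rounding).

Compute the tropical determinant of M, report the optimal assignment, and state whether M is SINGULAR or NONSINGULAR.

σ = (1, 2, 3, 4): 3 + (-9) + 6 + 23 = 23
σ = (1, 2, 4, 3): 3 + (-9) + 21 + 19 = 34
σ = (1, 3, 2, 4): 3 + 18 + (-4) + 23 = 40
σ = (1, 3, 4, 2): 3 + 18 + 21 + (-8) = 34
σ = (1, 4, 2, 3): 3 + 28 + (-4) + 19 = 46
σ = (1, 4, 3, 2): 3 + 28 + 6 + (-8) = 29
σ = (2, 1, 3, 4): 6 + 30 + 6 + 23 = 65
σ = (2, 1, 4, 3): 6 + 30 + 21 + 19 = 76
σ = (2, 3, 1, 4): 6 + 18 + 24 + 23 = 71
σ = (2, 3, 4, 1): 6 + 18 + 21 + 5 = 50
σ = (2, 4, 1, 3): 6 + 28 + 24 + 19 = 77
σ = (2, 4, 3, 1): 6 + 28 + 6 + 5 = 45
σ = (3, 1, 2, 4): 7 + 30 + (-4) + 23 = 56
σ = (3, 1, 4, 2): 7 + 30 + 21 + (-8) = 50
σ = (3, 2, 1, 4): 7 + (-9) + 24 + 23 = 45
σ = (3, 2, 4, 1): 7 + (-9) + 21 + 5 = 24
σ = (3, 4, 1, 2): 7 + 28 + 24 + (-8) = 51
σ = (3, 4, 2, 1): 7 + 28 + (-4) + 5 = 36
σ = (4, 1, 2, 3): 20 + 30 + (-4) + 19 = 65
σ = (4, 1, 3, 2): 20 + 30 + 6 + (-8) = 48
σ = (4, 2, 1, 3): 20 + (-9) + 24 + 19 = 54
σ = (4, 2, 3, 1): 20 + (-9) + 6 + 5 = 22
σ = (4, 3, 1, 2): 20 + 18 + 24 + (-8) = 54
σ = (4, 3, 2, 1): 20 + 18 + (-4) + 5 = 39
Optimal value attained by: σ = (4, 2, 3, 1).
Answer: det⊕(M) = 22; verdict: NONSINGULAR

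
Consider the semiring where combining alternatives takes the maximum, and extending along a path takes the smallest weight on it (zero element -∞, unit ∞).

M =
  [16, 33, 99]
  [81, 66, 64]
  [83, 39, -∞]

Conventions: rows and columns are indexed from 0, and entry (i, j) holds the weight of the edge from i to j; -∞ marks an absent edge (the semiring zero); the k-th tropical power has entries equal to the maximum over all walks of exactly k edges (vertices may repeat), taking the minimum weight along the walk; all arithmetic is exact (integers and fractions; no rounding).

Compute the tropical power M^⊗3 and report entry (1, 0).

M^⊗2:
  [83, 39, 33]
  [66, 66, 81]
  [39, 39, 83]
M^⊗3:
  [39, 39, 83]
  [81, 66, 66]
  [83, 39, 39]
Key observation: the optimum is the walk 1->0->2->0, with weight 81 min 99 min 83 = 81.
Optimal value attained by: walk 1->0->2->0.
Answer: (M^⊗3)[1][0] = 81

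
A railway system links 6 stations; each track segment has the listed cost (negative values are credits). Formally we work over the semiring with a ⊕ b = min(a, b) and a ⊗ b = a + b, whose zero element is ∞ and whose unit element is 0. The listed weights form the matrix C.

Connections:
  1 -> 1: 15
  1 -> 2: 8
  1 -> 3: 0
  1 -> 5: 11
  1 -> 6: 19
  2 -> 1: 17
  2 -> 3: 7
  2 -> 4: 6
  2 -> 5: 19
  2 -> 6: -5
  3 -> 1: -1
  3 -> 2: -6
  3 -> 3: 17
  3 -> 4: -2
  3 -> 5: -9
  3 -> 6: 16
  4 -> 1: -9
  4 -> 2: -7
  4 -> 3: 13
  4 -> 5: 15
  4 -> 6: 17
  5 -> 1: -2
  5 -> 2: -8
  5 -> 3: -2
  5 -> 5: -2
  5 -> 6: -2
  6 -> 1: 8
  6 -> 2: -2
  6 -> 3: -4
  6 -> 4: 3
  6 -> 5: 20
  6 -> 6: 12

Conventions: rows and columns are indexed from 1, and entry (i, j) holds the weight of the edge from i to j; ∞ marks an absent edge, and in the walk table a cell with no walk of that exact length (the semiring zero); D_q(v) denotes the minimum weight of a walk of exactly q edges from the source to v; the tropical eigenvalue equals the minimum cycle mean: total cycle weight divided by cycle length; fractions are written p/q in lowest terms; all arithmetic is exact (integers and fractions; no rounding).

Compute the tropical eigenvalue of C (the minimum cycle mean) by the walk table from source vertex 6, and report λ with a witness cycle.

q=0: [∞, ∞, ∞, ∞, ∞, 0]
q=1: [8, -2, -4, 3, 20, 12]
q=2: [-6, -10, 5, -6, -13, -7]
q=3: [-15, -21, -15, -4, -15, -15]
q=4: [-17, -23, -19, -17, -24, -26]
q=5: [-26, -32, -30, -23, -28, -28]
q=6: [-32, -36, -32, -32, -39, -37]
Optimal cycle mean attained by: cycle 2->6->3->5->2, total (-5) + (-4) + (-9) + (-8), length 4.
Answer: λ = -13/2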